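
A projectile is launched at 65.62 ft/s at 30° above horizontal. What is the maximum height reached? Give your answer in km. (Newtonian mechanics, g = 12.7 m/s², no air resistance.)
H = v₀²sin²(θ)/(2g) (with unit conversion) = 0.003937 km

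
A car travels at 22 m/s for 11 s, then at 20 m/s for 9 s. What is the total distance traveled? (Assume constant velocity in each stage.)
d₁ = v₁t₁ = 22 × 11 = 242 m
d₂ = v₂t₂ = 20 × 9 = 180 m
d_total = 242 + 180 = 422 m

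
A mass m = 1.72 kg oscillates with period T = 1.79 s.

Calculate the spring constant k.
T = 2π√(m/k) → k = m(2π/T)² = 1.72×(2π/1.79)² = 21.19 N/m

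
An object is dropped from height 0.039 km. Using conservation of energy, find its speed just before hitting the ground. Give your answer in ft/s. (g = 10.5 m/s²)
mgh = ½mv² → v = √(2gh) = √(2×10.5×39) = 28.62 m/s = 93.89 ft/s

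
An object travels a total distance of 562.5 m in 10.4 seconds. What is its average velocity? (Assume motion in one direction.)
v_avg = Δd / Δt = 562.5 / 10.4 = 54.09 m/s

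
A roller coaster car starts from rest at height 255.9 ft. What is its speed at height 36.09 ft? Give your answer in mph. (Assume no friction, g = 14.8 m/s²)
mgh₁ = ½mv₂² + mgh₂ → v₂ = √(2g(h₁−h₂)) = √(2×14.8×(78−11)) = 44.53 m/s = 99.62 mph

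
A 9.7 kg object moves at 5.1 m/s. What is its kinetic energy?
KE = ½mv² = ½×9.7×5.1² = 126.1485 J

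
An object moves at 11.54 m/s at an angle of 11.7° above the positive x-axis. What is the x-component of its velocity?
vₓ = v cos(θ) = 11.54 × cos(11.7°) = 11.3 m/s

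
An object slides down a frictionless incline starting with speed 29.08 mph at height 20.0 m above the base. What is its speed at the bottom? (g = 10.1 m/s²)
½mv₀² + mgh = ½mv² → v = √(v₀² + 2gh) = √(13² + 2×10.1×20) = 23.94 m/s = 53.55 mph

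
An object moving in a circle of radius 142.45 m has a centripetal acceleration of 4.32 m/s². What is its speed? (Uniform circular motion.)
v = √(a_c × r) = √(4.32 × 142.45) = 24.81 m/s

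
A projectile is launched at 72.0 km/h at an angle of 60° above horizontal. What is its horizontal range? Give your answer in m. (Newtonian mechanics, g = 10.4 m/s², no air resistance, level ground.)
R = v₀² sin(2θ) / g (with unit conversion) = 33.31 m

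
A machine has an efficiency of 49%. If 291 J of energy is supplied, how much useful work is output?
W_out = η × W_in = 0.49 × 291 = 142.59 J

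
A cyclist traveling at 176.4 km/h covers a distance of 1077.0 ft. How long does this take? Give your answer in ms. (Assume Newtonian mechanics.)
t = d/v (with unit conversion) = 6699.0 ms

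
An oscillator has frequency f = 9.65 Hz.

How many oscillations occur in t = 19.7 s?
n = f×t = 9.65×19.7 = 190.1 oscillations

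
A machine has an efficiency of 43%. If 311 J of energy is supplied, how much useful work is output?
W_out = η × W_in = 0.43 × 311 = 133.73 J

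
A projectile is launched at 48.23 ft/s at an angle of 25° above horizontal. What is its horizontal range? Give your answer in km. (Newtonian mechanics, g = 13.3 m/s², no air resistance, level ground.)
R = v₀² sin(2θ) / g (with unit conversion) = 0.01245 km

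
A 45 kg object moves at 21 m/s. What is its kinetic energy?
KE = ½mv² = ½×45×21² = 9922.5 J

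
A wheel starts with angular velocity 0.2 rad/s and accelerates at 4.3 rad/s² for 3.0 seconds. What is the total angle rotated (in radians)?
θ = ω₀t + ½αt² = 0.2×3.0 + ½×4.3×3.0² = 19.95 rad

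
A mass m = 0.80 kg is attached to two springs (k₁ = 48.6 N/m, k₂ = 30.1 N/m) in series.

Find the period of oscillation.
k_eq = k₁k₂/(k₁+k₂) = 18.59 N/m
T = 2π√(m/k_eq) = 2π√(0.8/18.59) = 1.303 s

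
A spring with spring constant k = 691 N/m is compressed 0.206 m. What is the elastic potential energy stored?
PE = ½kx² = ½×691×0.206² = 14.66 J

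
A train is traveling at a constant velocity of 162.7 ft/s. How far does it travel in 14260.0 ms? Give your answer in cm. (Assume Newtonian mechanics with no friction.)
d = vt (with unit conversion) = 70720.0 cm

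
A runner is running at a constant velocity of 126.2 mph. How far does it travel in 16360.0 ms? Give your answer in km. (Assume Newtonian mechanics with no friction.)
d = vt (with unit conversion) = 0.923 km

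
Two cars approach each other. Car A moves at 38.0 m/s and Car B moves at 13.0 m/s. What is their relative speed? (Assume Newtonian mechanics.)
v_rel = v_A + v_B = 38.0 + 13.0 = 51.0 m/s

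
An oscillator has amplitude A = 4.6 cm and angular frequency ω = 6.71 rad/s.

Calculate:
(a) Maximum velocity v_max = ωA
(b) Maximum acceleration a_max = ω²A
v_max = ωA = 6.71×0.046 = 0.3087 m/s
a_max = ω²A = 6.71²×0.046 = 2.071 m/s²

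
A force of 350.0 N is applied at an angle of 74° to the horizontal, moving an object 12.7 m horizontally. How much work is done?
W = Fd cosθ = 350.0×12.7×cos(74°) = 1225.2 J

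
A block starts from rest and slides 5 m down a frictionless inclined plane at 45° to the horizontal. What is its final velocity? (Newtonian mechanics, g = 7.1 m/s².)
a = g sin(θ) = 7.1 × sin(45°) = 5.02 m/s²
v = √(2ad) = √(2 × 5.02 × 5) = 7.09 m/s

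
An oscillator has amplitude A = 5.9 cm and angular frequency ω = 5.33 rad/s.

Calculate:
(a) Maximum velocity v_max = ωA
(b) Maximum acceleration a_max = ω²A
v_max = ωA = 5.33×0.059 = 0.3145 m/s
a_max = ω²A = 5.33²×0.059 = 1.676 m/s²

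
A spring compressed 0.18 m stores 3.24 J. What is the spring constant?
PE = ½kx² → k = 2PE/x² = 2×3.24/0.18² = 200.0 N/m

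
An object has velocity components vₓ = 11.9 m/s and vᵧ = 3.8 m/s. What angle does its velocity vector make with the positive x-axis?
θ = arctan(vᵧ/vₓ) = arctan(3.8/11.9) = 17.71°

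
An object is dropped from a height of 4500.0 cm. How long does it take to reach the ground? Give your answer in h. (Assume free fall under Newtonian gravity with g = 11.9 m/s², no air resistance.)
t = √(2h/g) (with unit conversion) = 0.0007639 h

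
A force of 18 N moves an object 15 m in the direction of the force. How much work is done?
W = Fd = 18×15 = 270.0 J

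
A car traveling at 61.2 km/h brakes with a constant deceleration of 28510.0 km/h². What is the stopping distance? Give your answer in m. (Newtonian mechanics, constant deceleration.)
d = v₀² / (2a) (with unit conversion) = 65.69 m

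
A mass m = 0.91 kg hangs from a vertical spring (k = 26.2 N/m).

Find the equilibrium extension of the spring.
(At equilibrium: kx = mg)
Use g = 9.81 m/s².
x_eq = mg/k = 0.91×9.81/26.2 = 0.3407 m = 34.07 cm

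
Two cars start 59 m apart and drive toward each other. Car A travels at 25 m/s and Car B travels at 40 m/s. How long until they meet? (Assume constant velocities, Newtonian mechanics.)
Combined speed: v_combined = 25 + 40 = 65 m/s
Time to meet: t = d/65 = 59/65 = 0.91 s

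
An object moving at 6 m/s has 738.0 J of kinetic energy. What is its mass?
KE = ½mv² → m = 2KE/v² = 2×738.0/6² = 41.0 kg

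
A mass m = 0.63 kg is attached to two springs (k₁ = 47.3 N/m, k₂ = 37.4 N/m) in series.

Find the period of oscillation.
k_eq = k₁k₂/(k₁+k₂) = 20.89 N/m
T = 2π√(m/k_eq) = 2π√(0.63/20.89) = 1.091 s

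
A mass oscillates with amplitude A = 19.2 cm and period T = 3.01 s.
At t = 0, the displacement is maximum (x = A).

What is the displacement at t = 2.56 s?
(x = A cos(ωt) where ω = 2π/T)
ω = 2π/T = 2π/3.01 = 2.087 rad/s
x = A cos(ωt) = 19.2×cos(2.087×2.56) = 11.33 cm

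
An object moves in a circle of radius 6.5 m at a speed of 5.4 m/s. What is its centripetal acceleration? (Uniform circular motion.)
a_c = v²/r = 5.4²/6.5 = 29.16/6.5 = 4.49 m/s²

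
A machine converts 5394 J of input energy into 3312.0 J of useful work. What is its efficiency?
η = W_out/W_in = 3312.0/5394 = 0.614 = 61.4%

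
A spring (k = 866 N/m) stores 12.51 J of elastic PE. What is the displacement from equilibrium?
PE = ½kx² → x = √(2PE/k) = √(2×12.51/866) = 0.17 m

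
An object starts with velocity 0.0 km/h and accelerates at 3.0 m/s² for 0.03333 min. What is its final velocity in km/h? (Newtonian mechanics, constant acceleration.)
v = v₀ + at (with unit conversion) = 21.6 km/h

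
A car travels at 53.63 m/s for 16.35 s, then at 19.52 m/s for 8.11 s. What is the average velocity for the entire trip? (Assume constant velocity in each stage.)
d₁ = v₁t₁ = 53.63 × 16.35 = 876.851 m
d₂ = v₂t₂ = 19.52 × 8.11 = 158.307 m
d_total = 1035.16 m, t_total = 24.46 s
v_avg = d_total/t_total = 1035.16/24.46 = 42.32 m/s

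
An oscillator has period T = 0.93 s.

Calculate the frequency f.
f = 1/T = 1/0.93 = 1.075 Hz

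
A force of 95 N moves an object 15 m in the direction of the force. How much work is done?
W = Fd = 95×15 = 1425.0 J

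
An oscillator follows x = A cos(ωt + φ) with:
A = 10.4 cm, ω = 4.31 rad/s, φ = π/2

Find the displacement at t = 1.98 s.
x = A cos(ωt + φ) = 10.4×cos(4.31×1.98 + π/2) = -8.088 cm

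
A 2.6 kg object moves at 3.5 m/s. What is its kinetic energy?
KE = ½mv² = ½×2.6×3.5² = 15.925 J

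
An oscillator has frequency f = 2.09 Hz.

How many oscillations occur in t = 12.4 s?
n = f×t = 2.09×12.4 = 25.92 oscillations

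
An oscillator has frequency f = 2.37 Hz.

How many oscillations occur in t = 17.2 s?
n = f×t = 2.37×17.2 = 40.76 oscillations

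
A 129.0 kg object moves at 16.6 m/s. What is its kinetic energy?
KE = ½mv² = ½×129.0×16.6² = 17773.62 J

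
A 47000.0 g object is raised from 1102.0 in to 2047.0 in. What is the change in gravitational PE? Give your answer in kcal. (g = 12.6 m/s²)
ΔPE = mg(h₂ − h₁) = 47 kg × 12.6 m/s² × (51.99 − 27.99) m = 1.421e+04 J = 3.397 kcal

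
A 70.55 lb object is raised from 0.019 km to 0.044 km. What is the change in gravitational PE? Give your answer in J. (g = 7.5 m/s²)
ΔPE = mg(h₂ − h₁) = 32 kg × 7.5 m/s² × (44 − 19) m = 6000 J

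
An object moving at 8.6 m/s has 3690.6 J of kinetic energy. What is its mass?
KE = ½mv² → m = 2KE/v² = 2×3690.6/8.6² = 99.8 kg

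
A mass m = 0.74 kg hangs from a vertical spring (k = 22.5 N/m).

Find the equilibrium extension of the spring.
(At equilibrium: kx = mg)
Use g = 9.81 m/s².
x_eq = mg/k = 0.74×9.81/22.5 = 0.3226 m = 32.26 cm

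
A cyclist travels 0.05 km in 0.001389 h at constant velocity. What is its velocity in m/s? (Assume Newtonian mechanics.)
v = d/t (with unit conversion) = 9.999 m/s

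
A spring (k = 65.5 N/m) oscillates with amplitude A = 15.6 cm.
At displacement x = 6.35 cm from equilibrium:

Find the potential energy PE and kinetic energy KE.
E_total = ½kA² = ½×65.5×(0.156)² = 0.797 J
PE = ½kx² = ½×65.5×(0.0635)² = 0.1321 J
KE = E_total − PE = 0.6649 J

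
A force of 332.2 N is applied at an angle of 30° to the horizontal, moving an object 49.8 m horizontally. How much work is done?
W = Fd cosθ = 332.2×49.8×cos(30°) = 14327.0 J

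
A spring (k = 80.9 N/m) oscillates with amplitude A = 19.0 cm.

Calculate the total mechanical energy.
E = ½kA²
E = ½kA² = ½×80.9×(0.19)² = 1.46 J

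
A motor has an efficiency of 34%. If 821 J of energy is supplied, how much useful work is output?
W_out = η × W_in = 0.34 × 821 = 279.14 J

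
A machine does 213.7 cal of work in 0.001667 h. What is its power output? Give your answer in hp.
P = W/t = 894.1 J / 6.001 s = 149 W = 0.1998 hp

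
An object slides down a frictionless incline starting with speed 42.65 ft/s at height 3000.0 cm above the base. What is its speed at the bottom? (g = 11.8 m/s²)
½mv₀² + mgh = ½mv² → v = √(v₀² + 2gh) = √(13² + 2×11.8×30) = 29.61 m/s = 97.16 ft/s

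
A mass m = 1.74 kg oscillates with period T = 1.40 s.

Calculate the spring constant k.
T = 2π√(m/k) → k = m(2π/T)² = 1.74×(2π/1.4)² = 35.05 N/m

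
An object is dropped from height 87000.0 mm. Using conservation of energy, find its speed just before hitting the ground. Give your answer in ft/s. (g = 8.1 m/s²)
mgh = ½mv² → v = √(2gh) = √(2×8.1×87) = 37.54 m/s = 123.2 ft/s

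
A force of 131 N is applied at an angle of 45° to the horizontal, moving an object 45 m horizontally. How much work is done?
W = Fd cosθ = 131×45×cos(45°) = 4168.4 J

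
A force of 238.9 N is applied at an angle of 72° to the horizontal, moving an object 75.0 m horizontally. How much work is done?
W = Fd cosθ = 238.9×75.0×cos(72°) = 5536.8 J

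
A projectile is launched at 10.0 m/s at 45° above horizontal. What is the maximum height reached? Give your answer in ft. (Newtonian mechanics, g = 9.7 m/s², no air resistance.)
H = v₀²sin²(θ)/(2g) (with unit conversion) = 8.456 ft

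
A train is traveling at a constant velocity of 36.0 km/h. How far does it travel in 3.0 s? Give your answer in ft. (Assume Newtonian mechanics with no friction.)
d = vt (with unit conversion) = 98.43 ft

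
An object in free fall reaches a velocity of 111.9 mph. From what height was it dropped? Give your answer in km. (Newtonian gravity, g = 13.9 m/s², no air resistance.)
h = v²/(2g) (with unit conversion) = 0.09001 km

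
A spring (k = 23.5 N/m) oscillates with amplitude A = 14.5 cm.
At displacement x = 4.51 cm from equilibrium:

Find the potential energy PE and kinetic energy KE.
E_total = ½kA² = ½×23.5×(0.145)² = 0.247 J
PE = ½kx² = ½×23.5×(0.0451)² = 0.0239 J
KE = E_total − PE = 0.2231 J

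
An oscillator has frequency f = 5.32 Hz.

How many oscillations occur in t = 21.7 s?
n = f×t = 5.32×21.7 = 115.4 oscillations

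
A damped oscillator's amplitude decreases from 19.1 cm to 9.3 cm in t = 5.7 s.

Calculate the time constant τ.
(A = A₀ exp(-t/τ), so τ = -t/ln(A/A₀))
A/A₀ = 9.3/19.1 = 0.4869; ln(A/A₀) = -0.7197
τ = −t/ln(A/A₀) = −5.7/-0.7197 = 7.92 s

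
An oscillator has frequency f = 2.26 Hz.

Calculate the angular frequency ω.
ω = 2πf = 2π×2.26 = 14.2 rad/s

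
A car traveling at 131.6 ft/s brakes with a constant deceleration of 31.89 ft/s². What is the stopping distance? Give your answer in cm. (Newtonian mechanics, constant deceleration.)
d = v₀² / (2a) (with unit conversion) = 8276.0 cm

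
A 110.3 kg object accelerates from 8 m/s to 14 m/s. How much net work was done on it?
W_net = ΔKE = ½m(v₂² − v₁²) = ½×110.3×(14² − 8²) = 7279.8 J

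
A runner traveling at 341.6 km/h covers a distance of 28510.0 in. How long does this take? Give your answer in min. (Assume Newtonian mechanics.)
t = d/v (with unit conversion) = 0.1272 min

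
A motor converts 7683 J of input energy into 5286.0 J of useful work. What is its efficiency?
η = W_out/W_in = 5286.0/7683 = 0.688 = 68.8%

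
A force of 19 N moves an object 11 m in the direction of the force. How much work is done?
W = Fd = 19×11 = 209.0 J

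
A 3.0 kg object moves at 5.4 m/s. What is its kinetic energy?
KE = ½mv² = ½×3.0×5.4² = 43.74 J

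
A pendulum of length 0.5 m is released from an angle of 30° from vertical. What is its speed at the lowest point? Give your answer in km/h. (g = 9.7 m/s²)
h = L(1 − cosθ) = 0.5×(1 − cos30°) = 0.06699 m
v = √(2gh) = √(2×9.7×0.06699) = 1.14 m/s = 4.104 km/h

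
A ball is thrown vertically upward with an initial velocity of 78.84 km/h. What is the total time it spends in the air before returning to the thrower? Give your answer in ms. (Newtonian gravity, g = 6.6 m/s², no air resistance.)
t_total = 2v₀/g (with unit conversion) = 6636.0 ms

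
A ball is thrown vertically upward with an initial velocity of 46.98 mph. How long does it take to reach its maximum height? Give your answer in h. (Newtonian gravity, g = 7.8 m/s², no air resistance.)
t_up = v₀/g (with unit conversion) = 0.0007479 h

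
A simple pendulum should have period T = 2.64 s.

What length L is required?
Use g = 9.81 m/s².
T = 2π√(L/g) → L = g(T/2π)² = 9.81×(2.64/2π)² = 1.732 m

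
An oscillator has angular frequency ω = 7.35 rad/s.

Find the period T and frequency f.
T = 2π/ω = 2π/7.35 = 0.8549 s; f = ω/2π = 1.17 Hz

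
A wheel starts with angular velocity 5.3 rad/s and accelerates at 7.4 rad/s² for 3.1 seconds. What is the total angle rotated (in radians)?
θ = ω₀t + ½αt² = 5.3×3.1 + ½×7.4×3.1² = 51.99 rad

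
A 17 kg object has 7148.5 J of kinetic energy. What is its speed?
KE = ½mv² → v = √(2KE/m) = √(2×7148.5/17) = 29.0 m/s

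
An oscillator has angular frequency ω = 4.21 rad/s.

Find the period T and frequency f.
T = 2π/ω = 2π/4.21 = 1.492 s; f = ω/2π = 0.67 Hz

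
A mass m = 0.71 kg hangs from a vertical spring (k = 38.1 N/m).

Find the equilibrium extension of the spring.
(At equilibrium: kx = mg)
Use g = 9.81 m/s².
x_eq = mg/k = 0.71×9.81/38.1 = 0.1828 m = 18.28 cm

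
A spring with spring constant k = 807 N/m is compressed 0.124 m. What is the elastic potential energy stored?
PE = ½kx² = ½×807×0.124² = 6.204 J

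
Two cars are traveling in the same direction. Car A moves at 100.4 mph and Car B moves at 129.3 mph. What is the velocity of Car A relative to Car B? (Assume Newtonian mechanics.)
v_rel = v_A - v_B = 100.4 - 129.3 = -28.9 mph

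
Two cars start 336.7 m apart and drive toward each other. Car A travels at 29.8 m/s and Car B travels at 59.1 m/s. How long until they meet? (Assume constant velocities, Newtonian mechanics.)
Combined speed: v_combined = 29.8 + 59.1 = 88.9 m/s
Time to meet: t = d/88.9 = 336.7/88.9 = 3.79 s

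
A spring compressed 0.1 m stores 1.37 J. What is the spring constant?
PE = ½kx² → k = 2PE/x² = 2×1.37/0.1² = 274.0 N/m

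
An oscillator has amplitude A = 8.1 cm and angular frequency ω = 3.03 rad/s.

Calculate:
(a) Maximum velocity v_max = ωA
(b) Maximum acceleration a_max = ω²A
v_max = ωA = 3.03×0.081 = 0.2454 m/s
a_max = ω²A = 3.03²×0.081 = 0.7437 m/s²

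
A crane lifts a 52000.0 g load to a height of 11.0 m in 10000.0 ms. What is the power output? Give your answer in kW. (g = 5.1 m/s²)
W = mgh = 52×5.1×11 = 2917 J
P = W/t = 2917/10 = 291.7 W = 0.2917 kW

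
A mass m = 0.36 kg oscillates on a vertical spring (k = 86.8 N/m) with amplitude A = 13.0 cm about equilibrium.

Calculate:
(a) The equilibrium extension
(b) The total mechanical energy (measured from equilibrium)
x_eq = mg/k = 0.36×9.81/86.8 = 0.04069 m = 4.069 cm
E = ½kA² = ½×86.8×(0.13)² = 0.7335 J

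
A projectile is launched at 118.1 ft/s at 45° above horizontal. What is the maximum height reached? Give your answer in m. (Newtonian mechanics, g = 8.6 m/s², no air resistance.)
H = v₀²sin²(θ)/(2g) (with unit conversion) = 37.67 m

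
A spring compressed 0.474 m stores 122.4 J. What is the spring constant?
PE = ½kx² → k = 2PE/x² = 2×122.4/0.474² = 1090.0 N/m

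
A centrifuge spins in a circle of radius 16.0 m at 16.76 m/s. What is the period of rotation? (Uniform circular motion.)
T = 2πr/v = 2π×16.0/16.76 = 6.0 s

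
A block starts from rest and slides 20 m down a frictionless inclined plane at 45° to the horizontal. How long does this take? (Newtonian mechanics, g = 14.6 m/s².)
a = g sin(θ) = 14.6 × sin(45°) = 10.32 m/s²
t = √(2d/a) = √(2 × 20 / 10.32) = 1.97 s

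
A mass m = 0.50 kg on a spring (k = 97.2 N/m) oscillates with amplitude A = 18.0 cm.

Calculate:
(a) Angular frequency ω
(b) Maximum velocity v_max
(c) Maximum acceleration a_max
ω = √(k/m) = √(97.2/0.5) = 13.94 rad/s
v_max = ωA = 13.94×0.18 = 2.51 m/s
a_max = ω²A = 13.94²×0.18 = 34.99 m/s²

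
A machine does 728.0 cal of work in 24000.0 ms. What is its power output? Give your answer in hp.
P = W/t = 3046 J / 24 s = 126.9 W = 0.1702 hp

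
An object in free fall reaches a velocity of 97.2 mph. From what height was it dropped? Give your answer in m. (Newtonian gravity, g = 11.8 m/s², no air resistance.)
h = v²/(2g) (with unit conversion) = 80.0 m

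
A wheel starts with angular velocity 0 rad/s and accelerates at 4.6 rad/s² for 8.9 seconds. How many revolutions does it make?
θ = ω₀t + ½αt² = 0×8.9 + ½×4.6×8.9² = 182.18 rad
Revolutions = θ/(2π) = 182.18/(2π) = 29.0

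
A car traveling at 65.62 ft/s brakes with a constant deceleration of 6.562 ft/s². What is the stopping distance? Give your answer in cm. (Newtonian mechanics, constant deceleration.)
d = v₀² / (2a) (with unit conversion) = 10000.0 cm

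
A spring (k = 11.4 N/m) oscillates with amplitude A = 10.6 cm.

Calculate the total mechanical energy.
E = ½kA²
E = ½kA² = ½×11.4×(0.106)² = 0.06405 J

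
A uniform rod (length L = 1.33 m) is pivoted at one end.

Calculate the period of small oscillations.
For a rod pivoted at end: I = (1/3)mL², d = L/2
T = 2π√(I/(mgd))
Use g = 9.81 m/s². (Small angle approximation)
I/m = (1/3)L² = 0.5896 m²; d = L/2 = 0.665 m
T = 2π√(I/(mgd)) = 2π√(0.5896/(9.81×0.665)) = 1.889 s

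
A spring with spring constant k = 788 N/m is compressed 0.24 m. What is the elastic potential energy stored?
PE = ½kx² = ½×788×0.24² = 22.69 J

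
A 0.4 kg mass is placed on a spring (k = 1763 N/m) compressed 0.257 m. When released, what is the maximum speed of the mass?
½kx² = ½mv² → v = x√(k/m) = 0.257×√(1763/0.4) = 17.06 m/s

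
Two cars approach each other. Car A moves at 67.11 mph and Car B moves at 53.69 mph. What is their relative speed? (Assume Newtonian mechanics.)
v_rel = v_A + v_B = 67.11 + 53.69 = 120.8 mph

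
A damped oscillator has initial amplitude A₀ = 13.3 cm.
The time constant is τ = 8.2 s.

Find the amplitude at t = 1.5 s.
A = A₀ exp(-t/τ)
A = A₀ exp(−t/τ) = 13.3×exp(−1.5/8.2) = 11.08 cm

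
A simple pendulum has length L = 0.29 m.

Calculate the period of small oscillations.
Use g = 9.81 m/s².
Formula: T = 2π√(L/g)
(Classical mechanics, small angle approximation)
T = 2π√(L/g) = 2π√(0.29/9.81) = 1.08 s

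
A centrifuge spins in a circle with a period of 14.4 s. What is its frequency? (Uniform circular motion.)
f = 1/T = 1/14.4 = 0.0694 Hz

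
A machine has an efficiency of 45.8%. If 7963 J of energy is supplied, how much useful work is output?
W_out = η × W_in = 0.458 × 7963 = 3647.1 J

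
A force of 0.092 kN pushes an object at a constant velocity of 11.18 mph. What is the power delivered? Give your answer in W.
P = Fv = 92 N × 4.998 m/s = 459.8 W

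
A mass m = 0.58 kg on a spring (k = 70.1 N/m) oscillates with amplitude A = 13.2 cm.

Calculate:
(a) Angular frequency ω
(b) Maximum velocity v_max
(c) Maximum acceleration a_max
ω = √(k/m) = √(70.1/0.58) = 10.99 rad/s
v_max = ωA = 10.99×0.132 = 1.451 m/s
a_max = ω²A = 10.99²×0.132 = 15.95 m/s²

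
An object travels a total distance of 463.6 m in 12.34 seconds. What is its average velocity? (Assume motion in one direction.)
v_avg = Δd / Δt = 463.6 / 12.34 = 37.57 m/s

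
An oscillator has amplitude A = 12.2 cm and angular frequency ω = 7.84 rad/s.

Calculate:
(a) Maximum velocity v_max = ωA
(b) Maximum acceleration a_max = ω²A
v_max = ωA = 7.84×0.122 = 0.9565 m/s
a_max = ω²A = 7.84²×0.122 = 7.499 m/s²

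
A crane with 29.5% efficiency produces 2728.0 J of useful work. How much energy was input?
W_in = W_out/η = 2728.0/0.295 = 9247.5 J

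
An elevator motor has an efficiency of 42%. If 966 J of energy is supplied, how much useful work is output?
W_out = η × W_in = 0.42 × 966 = 405.72 J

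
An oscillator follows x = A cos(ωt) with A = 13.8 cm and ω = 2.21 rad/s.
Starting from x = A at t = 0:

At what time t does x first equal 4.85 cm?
cos(ωt) = x/A = 4.85/13.8 = 0.3514
ωt = arccos(0.3514) = 1.212 rad
t = 1.212/2.21 = 0.5483 s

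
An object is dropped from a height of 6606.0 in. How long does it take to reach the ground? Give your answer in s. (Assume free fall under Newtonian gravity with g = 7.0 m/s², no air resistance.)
t = √(2h/g) (with unit conversion) = 6.924 s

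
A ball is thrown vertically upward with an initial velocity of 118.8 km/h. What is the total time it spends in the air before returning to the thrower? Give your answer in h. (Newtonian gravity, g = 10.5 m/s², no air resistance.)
t_total = 2v₀/g (with unit conversion) = 0.001746 h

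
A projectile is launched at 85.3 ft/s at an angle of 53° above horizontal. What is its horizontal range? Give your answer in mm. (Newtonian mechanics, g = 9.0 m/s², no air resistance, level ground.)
R = v₀² sin(2θ) / g (with unit conversion) = 72200.0 mm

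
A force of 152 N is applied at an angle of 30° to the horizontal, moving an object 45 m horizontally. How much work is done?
W = Fd cosθ = 152×45×cos(30°) = 5923.6 J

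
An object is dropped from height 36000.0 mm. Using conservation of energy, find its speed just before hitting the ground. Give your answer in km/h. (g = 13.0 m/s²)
mgh = ½mv² → v = √(2gh) = √(2×13.0×36) = 30.59 m/s = 110.1 km/h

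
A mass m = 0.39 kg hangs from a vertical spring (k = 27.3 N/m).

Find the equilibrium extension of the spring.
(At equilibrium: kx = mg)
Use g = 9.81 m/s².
x_eq = mg/k = 0.39×9.81/27.3 = 0.1401 m = 14.01 cm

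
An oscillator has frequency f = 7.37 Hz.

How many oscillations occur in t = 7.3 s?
n = f×t = 7.37×7.3 = 53.8 oscillations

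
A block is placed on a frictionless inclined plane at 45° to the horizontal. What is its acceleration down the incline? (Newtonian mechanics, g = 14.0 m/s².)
a = g sin(θ) = 14.0 × sin(45°) = 14.0 × 0.7071 = 9.9 m/s²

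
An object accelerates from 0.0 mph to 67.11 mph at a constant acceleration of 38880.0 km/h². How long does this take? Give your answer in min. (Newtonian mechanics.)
t = (v - v₀)/a (with unit conversion) = 0.1667 min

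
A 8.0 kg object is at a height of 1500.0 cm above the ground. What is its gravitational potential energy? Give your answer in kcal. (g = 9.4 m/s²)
PE = mgh = 8 kg × 9.4 m/s² × 15 m = 1128 J = 0.2696 kcal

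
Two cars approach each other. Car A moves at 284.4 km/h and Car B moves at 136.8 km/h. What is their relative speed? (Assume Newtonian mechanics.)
v_rel = v_A + v_B = 284.4 + 136.8 = 421.2 km/h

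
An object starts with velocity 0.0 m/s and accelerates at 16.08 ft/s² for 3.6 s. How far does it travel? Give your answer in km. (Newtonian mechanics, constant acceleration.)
d = v₀t + ½at² (with unit conversion) = 0.03176 km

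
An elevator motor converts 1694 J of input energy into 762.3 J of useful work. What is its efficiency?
η = W_out/W_in = 762.3/1694 = 0.45 = 45.0%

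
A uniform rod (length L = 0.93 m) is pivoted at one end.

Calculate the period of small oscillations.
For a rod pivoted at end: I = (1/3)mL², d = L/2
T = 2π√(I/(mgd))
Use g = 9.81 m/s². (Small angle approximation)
I/m = (1/3)L² = 0.2883 m²; d = L/2 = 0.465 m
T = 2π√(I/(mgd)) = 2π√(0.2883/(9.81×0.465)) = 1.58 s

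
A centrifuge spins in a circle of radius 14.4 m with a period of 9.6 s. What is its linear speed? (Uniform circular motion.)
v = 2πr/T = 2π×14.4/9.6 = 9.42 m/s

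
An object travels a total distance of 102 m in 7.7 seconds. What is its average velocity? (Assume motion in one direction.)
v_avg = Δd / Δt = 102 / 7.7 = 13.25 m/s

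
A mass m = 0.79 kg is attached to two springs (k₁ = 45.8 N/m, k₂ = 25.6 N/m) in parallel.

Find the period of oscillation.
k_eq = k₁+k₂ = 71.4 N/m
T = 2π√(m/k_eq) = 2π√(0.79/71.4) = 0.6609 s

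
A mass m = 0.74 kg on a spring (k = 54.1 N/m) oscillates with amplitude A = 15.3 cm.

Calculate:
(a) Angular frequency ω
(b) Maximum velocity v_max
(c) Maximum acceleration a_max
ω = √(k/m) = √(54.1/0.74) = 8.55 rad/s
v_max = ωA = 8.55×0.153 = 1.308 m/s
a_max = ω²A = 8.55²×0.153 = 11.19 m/s²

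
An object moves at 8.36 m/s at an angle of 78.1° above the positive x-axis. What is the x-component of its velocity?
vₓ = v cos(θ) = 8.36 × cos(78.1°) = 1.72 m/s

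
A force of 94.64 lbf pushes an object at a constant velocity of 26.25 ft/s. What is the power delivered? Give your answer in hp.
P = Fv = 421 N × 8.001 m/s = 3368 W = 4.517 hp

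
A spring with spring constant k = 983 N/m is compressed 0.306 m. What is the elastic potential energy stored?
PE = ½kx² = ½×983×0.306² = 46.02 J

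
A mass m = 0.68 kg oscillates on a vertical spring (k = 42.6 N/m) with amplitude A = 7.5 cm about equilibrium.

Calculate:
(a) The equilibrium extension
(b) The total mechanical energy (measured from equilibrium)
x_eq = mg/k = 0.68×9.81/42.6 = 0.1566 m = 15.66 cm
E = ½kA² = ½×42.6×(0.075)² = 0.1198 J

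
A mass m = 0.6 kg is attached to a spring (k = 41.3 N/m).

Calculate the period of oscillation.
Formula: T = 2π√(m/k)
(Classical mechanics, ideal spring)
T = 2π√(m/k) = 2π√(0.6/41.3) = 0.7573 s; f = 1/T = 1.32 Hz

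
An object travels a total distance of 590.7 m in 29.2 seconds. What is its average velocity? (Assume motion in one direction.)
v_avg = Δd / Δt = 590.7 / 29.2 = 20.23 m/s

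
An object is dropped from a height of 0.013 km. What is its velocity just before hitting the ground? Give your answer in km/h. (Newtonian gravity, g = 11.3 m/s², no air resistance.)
v = √(2gh) (with unit conversion) = 61.71 km/h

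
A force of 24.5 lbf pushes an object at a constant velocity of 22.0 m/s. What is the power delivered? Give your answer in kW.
P = Fv = 109 N × 22 m/s = 2398 W = 2.398 kW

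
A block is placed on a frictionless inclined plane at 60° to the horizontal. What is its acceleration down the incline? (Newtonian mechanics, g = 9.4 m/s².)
a = g sin(θ) = 9.4 × sin(60°) = 9.4 × 0.866 = 8.14 m/s²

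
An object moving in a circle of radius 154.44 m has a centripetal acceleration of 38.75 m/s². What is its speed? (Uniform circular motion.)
v = √(a_c × r) = √(38.75 × 154.44) = 77.36 m/s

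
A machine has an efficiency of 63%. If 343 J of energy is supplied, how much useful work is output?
W_out = η × W_in = 0.63 × 343 = 216.09 J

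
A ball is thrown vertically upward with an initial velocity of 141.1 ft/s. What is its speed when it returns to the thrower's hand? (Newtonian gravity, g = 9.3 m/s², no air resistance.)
By conservation of energy, the ball returns at the same speed = 141.1 ft/s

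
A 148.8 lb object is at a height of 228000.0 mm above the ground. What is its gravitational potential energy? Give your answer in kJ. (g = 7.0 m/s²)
PE = mgh = 67.49 kg × 7.0 m/s² × 228 m = 1.077e+05 J = 107.7 kJ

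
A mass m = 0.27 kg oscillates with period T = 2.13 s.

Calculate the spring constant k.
T = 2π√(m/k) → k = m(2π/T)² = 0.27×(2π/2.13)² = 2.349 N/m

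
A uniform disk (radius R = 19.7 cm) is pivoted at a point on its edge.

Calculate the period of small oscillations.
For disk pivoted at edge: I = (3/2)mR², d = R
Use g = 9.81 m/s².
I/m = (3/2)R² = 0.05821 m²; d = R = 0.197 m
T = 2π√((3/2)R²/(gR)) = 2π√(3R/(2g)) = 1.09 s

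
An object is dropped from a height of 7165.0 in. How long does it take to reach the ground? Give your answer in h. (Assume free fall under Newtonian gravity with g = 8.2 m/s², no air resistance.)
t = √(2h/g) (with unit conversion) = 0.001851 h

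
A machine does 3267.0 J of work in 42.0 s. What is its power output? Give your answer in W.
P = W/t = 3267 J / 42 s = 77.79 W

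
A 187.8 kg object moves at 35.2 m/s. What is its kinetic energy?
KE = ½mv² = ½×187.8×35.2² = 116345.9 J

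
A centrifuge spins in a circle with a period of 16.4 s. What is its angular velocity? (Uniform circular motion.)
ω = 2π/T = 2π/16.4 = 0.3831 rad/s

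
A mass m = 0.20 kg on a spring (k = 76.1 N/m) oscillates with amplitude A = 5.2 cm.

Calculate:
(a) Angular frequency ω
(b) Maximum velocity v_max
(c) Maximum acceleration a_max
ω = √(k/m) = √(76.1/0.2) = 19.51 rad/s
v_max = ωA = 19.51×0.052 = 1.014 m/s
a_max = ω²A = 19.51²×0.052 = 19.79 m/s²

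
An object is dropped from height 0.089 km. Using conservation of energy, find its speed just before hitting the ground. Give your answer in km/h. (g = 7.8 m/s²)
mgh = ½mv² → v = √(2gh) = √(2×7.8×89) = 37.26 m/s = 134.1 km/h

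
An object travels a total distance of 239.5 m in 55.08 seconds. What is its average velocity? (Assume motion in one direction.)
v_avg = Δd / Δt = 239.5 / 55.08 = 4.35 m/s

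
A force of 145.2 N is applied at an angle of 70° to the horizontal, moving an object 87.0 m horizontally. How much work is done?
W = Fd cosθ = 145.2×87.0×cos(70°) = 4320.5 J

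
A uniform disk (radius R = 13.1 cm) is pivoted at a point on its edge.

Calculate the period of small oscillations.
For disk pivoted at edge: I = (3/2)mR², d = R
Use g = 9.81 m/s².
I/m = (3/2)R² = 0.02574 m²; d = R = 0.131 m
T = 2π√((3/2)R²/(gR)) = 2π√(3R/(2g)) = 0.8893 s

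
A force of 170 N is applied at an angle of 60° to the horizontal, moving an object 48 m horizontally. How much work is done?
W = Fd cosθ = 170×48×cos(60°) = 4080.0 J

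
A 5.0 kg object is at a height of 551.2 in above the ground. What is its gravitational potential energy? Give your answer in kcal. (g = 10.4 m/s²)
PE = mgh = 5 kg × 10.4 m/s² × 14 m = 728 J = 0.174 kcal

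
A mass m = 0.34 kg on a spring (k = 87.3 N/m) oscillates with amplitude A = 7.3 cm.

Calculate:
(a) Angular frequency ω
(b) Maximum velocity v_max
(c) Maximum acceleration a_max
ω = √(k/m) = √(87.3/0.34) = 16.02 rad/s
v_max = ωA = 16.02×0.073 = 1.17 m/s
a_max = ω²A = 16.02²×0.073 = 18.74 m/s²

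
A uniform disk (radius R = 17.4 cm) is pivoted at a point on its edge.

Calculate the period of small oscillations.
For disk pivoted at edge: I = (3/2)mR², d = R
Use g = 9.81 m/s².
I/m = (3/2)R² = 0.04541 m²; d = R = 0.174 m
T = 2π√((3/2)R²/(gR)) = 2π√(3R/(2g)) = 1.025 s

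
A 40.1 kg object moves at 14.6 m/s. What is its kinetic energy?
KE = ½mv² = ½×40.1×14.6² = 4273.858 J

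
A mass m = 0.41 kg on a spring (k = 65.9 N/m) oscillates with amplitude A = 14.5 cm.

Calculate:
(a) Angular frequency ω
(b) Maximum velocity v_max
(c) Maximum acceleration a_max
ω = √(k/m) = √(65.9/0.41) = 12.68 rad/s
v_max = ωA = 12.68×0.145 = 1.838 m/s
a_max = ω²A = 12.68²×0.145 = 23.31 m/s²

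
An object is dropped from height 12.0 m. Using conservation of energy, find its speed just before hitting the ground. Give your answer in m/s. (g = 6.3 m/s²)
mgh = ½mv² → v = √(2gh) = √(2×6.3×12) = 12.3 m/s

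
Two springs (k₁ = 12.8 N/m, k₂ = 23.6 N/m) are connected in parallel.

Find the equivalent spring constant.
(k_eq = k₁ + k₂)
k_eq = k₁ + k₂ = 12.8 + 23.6 = 36.4 N/m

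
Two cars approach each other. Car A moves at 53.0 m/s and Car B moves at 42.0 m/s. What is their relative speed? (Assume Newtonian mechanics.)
v_rel = v_A + v_B = 53.0 + 42.0 = 95.0 m/s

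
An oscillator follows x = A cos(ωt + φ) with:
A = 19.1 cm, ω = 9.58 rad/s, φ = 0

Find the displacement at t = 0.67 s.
x = A cos(ωt + φ) = 19.1×cos(9.58×0.67 + 0) = 18.93 cm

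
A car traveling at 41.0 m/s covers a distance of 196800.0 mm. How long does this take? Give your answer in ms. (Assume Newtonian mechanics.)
t = d/v (with unit conversion) = 4800.0 ms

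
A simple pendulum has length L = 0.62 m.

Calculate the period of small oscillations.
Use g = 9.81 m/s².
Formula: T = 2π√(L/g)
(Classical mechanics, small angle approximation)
T = 2π√(L/g) = 2π√(0.62/9.81) = 1.58 s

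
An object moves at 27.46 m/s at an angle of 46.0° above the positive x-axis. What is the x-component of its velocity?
vₓ = v cos(θ) = 27.46 × cos(46.0°) = 19.08 m/s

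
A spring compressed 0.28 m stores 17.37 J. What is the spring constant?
PE = ½kx² → k = 2PE/x² = 2×17.37/0.28² = 443.1 N/m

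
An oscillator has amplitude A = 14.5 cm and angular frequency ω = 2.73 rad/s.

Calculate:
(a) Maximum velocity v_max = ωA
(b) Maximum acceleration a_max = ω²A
v_max = ωA = 2.73×0.145 = 0.3959 m/s
a_max = ω²A = 2.73²×0.145 = 1.081 m/s²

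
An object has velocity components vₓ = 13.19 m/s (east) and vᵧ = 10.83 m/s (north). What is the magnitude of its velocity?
|v| = √(vₓ² + vᵧ²) = √(13.19² + 10.83²) = √(291.265) = 17.07 m/s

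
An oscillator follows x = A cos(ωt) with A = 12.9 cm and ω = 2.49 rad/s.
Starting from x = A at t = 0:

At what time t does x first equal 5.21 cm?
cos(ωt) = x/A = 5.21/12.9 = 0.4039
ωt = arccos(0.4039) = 1.155 rad
t = 1.155/2.49 = 0.4639 s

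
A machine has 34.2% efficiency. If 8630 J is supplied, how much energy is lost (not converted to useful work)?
W_out = η × W_in = 0.342×8630 = 2951.5 J
W_lost = W_in − W_out = 8630 − 2951.5 = 5678.5 J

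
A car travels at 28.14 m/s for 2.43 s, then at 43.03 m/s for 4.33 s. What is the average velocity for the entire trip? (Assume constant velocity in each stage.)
d₁ = v₁t₁ = 28.14 × 2.43 = 68.3802 m
d₂ = v₂t₂ = 43.03 × 4.33 = 186.32 m
d_total = 254.7 m, t_total = 6.76 s
v_avg = d_total/t_total = 254.7/6.76 = 37.68 m/s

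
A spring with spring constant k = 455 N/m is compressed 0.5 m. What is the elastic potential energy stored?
PE = ½kx² = ½×455×0.5² = 56.88 J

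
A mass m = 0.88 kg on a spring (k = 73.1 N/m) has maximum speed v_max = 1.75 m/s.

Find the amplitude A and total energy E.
½mv²_max = ½kA² → A = v_max√(m/k) = 1.75×√(0.88/73.1) = 0.192 m = 19.2 cm
E = ½mv²_max = ½×0.88×1.75² = 1.347 J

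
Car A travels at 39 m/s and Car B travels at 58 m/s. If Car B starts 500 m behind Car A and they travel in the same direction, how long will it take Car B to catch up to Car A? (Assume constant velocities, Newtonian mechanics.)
Relative speed: v_rel = 58 - 39 = 19 m/s
Time to catch: t = d₀/v_rel = 500/19 = 26.32 s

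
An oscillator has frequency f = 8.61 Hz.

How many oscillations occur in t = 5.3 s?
n = f×t = 8.61×5.3 = 45.63 oscillations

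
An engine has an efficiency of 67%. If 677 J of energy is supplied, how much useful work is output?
W_out = η × W_in = 0.67 × 677 = 453.59 J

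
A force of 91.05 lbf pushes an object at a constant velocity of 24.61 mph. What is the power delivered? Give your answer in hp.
P = Fv = 405 N × 11 m/s = 4456 W = 5.975 hp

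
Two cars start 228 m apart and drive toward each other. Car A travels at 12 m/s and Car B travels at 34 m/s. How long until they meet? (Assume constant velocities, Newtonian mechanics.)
Combined speed: v_combined = 12 + 34 = 46 m/s
Time to meet: t = d/46 = 228/46 = 4.96 s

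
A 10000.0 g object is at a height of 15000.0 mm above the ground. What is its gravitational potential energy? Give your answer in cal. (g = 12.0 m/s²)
PE = mgh = 10 kg × 12.0 m/s² × 15 m = 1800 J = 430.2 cal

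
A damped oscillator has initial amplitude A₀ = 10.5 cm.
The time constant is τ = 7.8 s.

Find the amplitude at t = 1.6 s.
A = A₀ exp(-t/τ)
A = A₀ exp(−t/τ) = 10.5×exp(−1.6/7.8) = 8.553 cm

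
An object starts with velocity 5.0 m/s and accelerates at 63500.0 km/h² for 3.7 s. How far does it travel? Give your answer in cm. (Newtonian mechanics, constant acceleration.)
d = v₀t + ½at² (with unit conversion) = 5204.0 cm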